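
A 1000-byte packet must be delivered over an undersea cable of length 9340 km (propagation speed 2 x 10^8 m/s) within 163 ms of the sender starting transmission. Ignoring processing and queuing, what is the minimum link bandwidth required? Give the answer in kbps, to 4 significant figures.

68.79 kbps

L = 8000 bits.
Propagation delay = 9340000 / 200000000 = 46.7 ms.
Transmission budget = 163 − 46.7 = 116.3 ms.
R ≥ L / t_tx = 8000 bits / 0.1163 s = 68.79 kbps.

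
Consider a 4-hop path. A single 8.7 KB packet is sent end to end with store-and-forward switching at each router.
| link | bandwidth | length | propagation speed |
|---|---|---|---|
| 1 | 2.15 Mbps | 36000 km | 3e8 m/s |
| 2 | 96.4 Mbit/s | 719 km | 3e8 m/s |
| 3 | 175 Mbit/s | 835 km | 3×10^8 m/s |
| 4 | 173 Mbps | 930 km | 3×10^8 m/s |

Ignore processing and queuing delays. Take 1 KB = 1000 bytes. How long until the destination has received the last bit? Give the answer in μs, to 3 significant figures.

162000 μs

L = 69600 bits.
Transmission delays (L/R per hop): 32372.1, 721.992, 397.714, 402.312 μs; sum = 33894.1 μs.
Propagation delays (d/s per hop): 120000, 2396.67, 2783.33, 3100 μs; sum = 128280 μs.
End-to-end = 162000 μs.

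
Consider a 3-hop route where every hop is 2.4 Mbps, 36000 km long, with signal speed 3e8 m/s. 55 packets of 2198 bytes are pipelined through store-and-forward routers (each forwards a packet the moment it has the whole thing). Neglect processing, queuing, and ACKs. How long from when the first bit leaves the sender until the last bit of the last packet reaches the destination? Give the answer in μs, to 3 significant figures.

Per-hop transmission t_tx = L/R = 17584/2400000 = 7326.67 μs.
Per-hop propagation t_prop = 36000000/300000000 = 120000 μs.
Pipeline fill: first packet needs 3·t_tx to clear all hops; remaining 54 packets each add one t_tx.
Total = (3+55-1)·t_tx + 3·t_prop = 57·7326.67 + 3·120000 = 778000 μs.

778000 μs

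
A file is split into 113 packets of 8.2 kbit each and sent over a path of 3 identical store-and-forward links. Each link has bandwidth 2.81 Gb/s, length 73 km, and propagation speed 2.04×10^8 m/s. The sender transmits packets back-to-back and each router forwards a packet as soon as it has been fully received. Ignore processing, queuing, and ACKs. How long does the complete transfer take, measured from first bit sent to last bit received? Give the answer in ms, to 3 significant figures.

1.41 ms

Per-hop transmission t_tx = L/R = 8200/2810000000 = 0.00291815 ms.
Per-hop propagation t_prop = 73000/204000000 = 0.357843 ms.
Pipeline fill: first packet needs 3·t_tx to clear all hops; remaining 112 packets each add one t_tx.
Total = (3+113-1)·t_tx + 3·t_prop = 115·0.00291815 + 3·0.357843 = 1.41 ms.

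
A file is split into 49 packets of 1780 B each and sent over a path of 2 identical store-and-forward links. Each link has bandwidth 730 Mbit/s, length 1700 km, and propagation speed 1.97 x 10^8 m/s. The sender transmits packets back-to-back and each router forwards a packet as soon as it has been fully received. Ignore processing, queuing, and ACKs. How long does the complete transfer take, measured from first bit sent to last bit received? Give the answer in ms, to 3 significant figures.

18.2 ms

Per-hop transmission t_tx = L/R = 14240/730000000 = 0.0195068 ms.
Per-hop propagation t_prop = 1700000/197000000 = 8.62944 ms.
Pipeline fill: first packet needs 2·t_tx to clear all hops; remaining 48 packets each add one t_tx.
Total = (2+49-1)·t_tx + 2·t_prop = 50·0.0195068 + 2·8.62944 = 18.2 ms.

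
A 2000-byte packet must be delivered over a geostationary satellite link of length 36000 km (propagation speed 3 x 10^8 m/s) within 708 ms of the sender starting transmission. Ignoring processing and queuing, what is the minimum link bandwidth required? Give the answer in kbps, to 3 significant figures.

27.2 kbps

L = 16000 bits.
Propagation delay = 36000000 / 300000000 = 120 ms.
Transmission budget = 708 − 120 = 588 ms.
R ≥ L / t_tx = 16000 bits / 0.588 s = 27.2 kbps.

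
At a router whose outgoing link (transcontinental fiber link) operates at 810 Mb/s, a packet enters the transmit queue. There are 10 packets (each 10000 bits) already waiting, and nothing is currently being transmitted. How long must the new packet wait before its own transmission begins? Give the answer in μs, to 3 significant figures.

123 μs

Each queued packet: L/R = 10000/810000000 = 12.3457 μs.
10 queued → 123.457 μs.
Queuing delay = 123 μs.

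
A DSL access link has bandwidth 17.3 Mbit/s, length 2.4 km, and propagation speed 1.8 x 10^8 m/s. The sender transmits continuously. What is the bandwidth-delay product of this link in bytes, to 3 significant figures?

28.8 bytes

Propagation delay = 2400 / 180000000 = 1.33333e-05 s.
BDP = R × t_prop = 17300000 × 1.33333e-05 = 230.667 bits.
In bytes: 230.667/8 = 28.8 bytes.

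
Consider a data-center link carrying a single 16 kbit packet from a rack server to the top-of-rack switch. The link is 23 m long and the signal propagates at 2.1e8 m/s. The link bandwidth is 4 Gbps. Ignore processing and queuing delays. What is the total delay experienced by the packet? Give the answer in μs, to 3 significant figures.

4.11 μs

L = 16000 bits.
Transmission delay = L/R = 16000 / 4000000000 = 4 μs.
Propagation delay = d/s = 23 m / 210000000 m/s = 0.109524 μs.
Total = 4.11 μs.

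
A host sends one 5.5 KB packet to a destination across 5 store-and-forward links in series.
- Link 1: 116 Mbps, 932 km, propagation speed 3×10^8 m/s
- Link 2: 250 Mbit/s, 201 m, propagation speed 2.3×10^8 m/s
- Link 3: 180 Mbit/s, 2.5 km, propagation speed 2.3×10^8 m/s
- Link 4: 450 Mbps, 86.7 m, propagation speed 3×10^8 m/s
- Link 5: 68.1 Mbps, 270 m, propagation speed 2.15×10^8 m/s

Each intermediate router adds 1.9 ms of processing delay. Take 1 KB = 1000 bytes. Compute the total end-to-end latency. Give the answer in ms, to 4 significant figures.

L = 44000 bits.
Transmission delays (L/R per hop): 0.37931, 0.176, 0.244444, 0.0977778, 0.646109 ms; sum = 1.54364 ms.
Propagation delays (d/s per hop): 3.10667, 0.000873913, 0.0108696, 0.000289, 0.00125581 ms; sum = 3.11995 ms.
Processing at 4 router(s): 4 × 1.9 ms = 7.6 ms.
End-to-end = 12.26 ms.

12.26 ms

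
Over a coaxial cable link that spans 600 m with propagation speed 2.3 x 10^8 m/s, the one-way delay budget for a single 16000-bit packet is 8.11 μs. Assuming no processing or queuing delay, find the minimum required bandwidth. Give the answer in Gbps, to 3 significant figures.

Propagation delay = 600 / 2.3e+08 = 2.6087 μs.
Transmission budget = 8.11 − 2.6087 = 5.5013 μs.
R ≥ L / t_tx = 16000 bits / 5.5013e-06 s = 2.91 Gbps.

2.91 Gbps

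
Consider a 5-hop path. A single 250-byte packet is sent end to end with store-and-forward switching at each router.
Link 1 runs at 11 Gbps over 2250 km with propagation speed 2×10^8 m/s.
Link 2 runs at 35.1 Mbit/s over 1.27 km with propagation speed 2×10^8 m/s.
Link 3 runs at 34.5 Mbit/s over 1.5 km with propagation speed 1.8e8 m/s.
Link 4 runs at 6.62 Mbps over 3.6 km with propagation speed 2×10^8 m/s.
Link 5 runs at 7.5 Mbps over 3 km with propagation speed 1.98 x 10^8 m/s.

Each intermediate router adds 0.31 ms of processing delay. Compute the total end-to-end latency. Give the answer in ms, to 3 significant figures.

L = 250 × 8 = 2000 bits.
Transmission delays (L/R per hop): 0.000181818, 0.0569801, 0.057971, 0.302115, 0.266667 ms; sum = 0.683914 ms.
Propagation delays (d/s per hop): 11.25, 0.00635, 0.00833333, 0.018, 0.0151515 ms; sum = 11.2978 ms.
Processing at 4 router(s): 4 × 0.31 ms = 1.24 ms.
End-to-end = 13.2 ms.

13.2 ms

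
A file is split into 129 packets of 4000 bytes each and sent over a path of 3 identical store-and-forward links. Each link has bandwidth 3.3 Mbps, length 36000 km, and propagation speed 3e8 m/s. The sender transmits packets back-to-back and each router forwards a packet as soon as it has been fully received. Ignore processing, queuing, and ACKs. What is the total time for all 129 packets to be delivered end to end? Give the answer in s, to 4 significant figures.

1.630 s

Per-hop transmission t_tx = L/R = 32000/3300000 = 0.00969697 s.
Per-hop propagation t_prop = 36000000/300000000 = 0.12 s.
Pipeline fill: first packet needs 3·t_tx to clear all hops; remaining 128 packets each add one t_tx.
Total = (3+129-1)·t_tx + 3·t_prop = 131·0.00969697 + 3·0.12 = 1.630 s.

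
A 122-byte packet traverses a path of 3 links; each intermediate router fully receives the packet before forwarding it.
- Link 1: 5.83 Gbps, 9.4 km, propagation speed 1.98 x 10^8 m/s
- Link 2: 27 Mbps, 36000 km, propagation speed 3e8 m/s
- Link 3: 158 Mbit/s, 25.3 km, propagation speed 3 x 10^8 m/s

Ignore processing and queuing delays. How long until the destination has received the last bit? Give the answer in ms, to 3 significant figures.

L = 122 × 8 = 976 bits.
Transmission delays (L/R per hop): 0.00016741, 0.0361481, 0.00617722 ms; sum = 0.0424928 ms.
Propagation delays (d/s per hop): 0.0474747, 120, 0.0843333 ms; sum = 120.132 ms.
End-to-end = 120 ms.

120 ms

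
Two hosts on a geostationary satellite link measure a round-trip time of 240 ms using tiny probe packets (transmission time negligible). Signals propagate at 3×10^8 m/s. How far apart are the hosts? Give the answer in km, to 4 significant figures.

36000 km

One-way propagation = RTT/2 = 120 ms.
d = s × t = 300000000 × 0.12 = 36000 km.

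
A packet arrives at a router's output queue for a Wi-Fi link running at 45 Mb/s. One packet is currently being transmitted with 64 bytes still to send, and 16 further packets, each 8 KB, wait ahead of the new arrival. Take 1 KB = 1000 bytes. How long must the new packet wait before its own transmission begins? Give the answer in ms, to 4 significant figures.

22.77 ms

Each queued packet: L/R = 64000/45000000 = 1.42222 ms.
16 queued → 22.7556 ms.
Plus remaining 512 bits of current packet: 0.0113778 ms.
Queuing delay = 22.77 ms.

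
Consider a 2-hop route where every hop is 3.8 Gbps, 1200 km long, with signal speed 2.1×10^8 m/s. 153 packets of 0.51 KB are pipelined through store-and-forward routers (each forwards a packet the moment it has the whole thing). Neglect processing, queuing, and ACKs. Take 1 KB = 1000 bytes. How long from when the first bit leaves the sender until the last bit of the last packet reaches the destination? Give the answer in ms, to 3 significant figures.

11.6 ms

Per-hop transmission t_tx = L/R = 4080/3800000000 = 0.00107368 ms.
Per-hop propagation t_prop = 1200000/210000000 = 5.71429 ms.
Pipeline fill: first packet needs 2·t_tx to clear all hops; remaining 152 packets each add one t_tx.
Total = (2+153-1)·t_tx + 2·t_prop = 154·0.00107368 + 2·5.71429 = 11.6 ms.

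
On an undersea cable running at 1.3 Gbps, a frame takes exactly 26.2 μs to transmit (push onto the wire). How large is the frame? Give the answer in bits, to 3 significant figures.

L = R × t_tx = 1300000000 b/s × 2.62e-05 s = 34060 bits.

34100 bits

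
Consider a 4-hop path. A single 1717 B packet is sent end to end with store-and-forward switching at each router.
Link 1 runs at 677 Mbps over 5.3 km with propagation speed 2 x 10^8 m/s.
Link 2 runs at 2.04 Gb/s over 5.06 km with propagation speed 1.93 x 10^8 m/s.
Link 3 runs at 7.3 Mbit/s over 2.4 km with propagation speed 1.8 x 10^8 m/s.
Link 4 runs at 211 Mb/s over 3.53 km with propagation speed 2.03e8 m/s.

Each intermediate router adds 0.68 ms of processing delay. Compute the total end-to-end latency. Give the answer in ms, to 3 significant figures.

L = 1717 × 8 = 13736 bits.
Transmission delays (L/R per hop): 0.0202895, 0.00673333, 1.88164, 0.0650995 ms; sum = 1.97377 ms.
Propagation delays (d/s per hop): 0.0265, 0.0262176, 0.0133333, 0.0173892 ms; sum = 0.0834401 ms.
Processing at 3 router(s): 3 × 0.68 ms = 2.04 ms.
End-to-end = 4.10 ms.

4.10 ms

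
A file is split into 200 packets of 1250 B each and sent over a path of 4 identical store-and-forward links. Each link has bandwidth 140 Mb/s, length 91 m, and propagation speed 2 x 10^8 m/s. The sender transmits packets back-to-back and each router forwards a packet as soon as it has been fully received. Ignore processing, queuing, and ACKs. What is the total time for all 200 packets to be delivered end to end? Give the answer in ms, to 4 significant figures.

14.50 ms

Per-hop transmission t_tx = L/R = 10000/140000000 = 0.0714286 ms.
Per-hop propagation t_prop = 91/200000000 = 0.000455 ms.
Pipeline fill: first packet needs 4·t_tx to clear all hops; remaining 199 packets each add one t_tx.
Total = (4+200-1)·t_tx + 4·t_prop = 203·0.0714286 + 4·0.000455 = 14.50 ms.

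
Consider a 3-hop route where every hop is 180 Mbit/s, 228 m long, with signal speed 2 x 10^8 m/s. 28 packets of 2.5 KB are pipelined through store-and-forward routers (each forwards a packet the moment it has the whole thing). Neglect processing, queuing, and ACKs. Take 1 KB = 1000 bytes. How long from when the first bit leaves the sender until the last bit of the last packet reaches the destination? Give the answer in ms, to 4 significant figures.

Per-hop transmission t_tx = L/R = 20000/180000000 = 0.111111 ms.
Per-hop propagation t_prop = 228/200000000 = 0.00114 ms.
Pipeline fill: first packet needs 3·t_tx to clear all hops; remaining 27 packets each add one t_tx.
Total = (3+28-1)·t_tx + 3·t_prop = 30·0.111111 + 3·0.00114 = 3.337 ms.

3.337 ms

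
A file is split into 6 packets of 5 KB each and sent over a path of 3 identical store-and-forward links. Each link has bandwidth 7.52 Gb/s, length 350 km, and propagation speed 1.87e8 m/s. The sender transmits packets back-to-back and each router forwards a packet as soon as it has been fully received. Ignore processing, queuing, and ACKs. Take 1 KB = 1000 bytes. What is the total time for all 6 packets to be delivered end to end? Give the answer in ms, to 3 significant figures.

5.66 ms

Per-hop transmission t_tx = L/R = 40000/7520000000 = 0.00531915 ms.
Per-hop propagation t_prop = 350000/187000000 = 1.87166 ms.
Pipeline fill: first packet needs 3·t_tx to clear all hops; remaining 5 packets each add one t_tx.
Total = (3+6-1)·t_tx + 3·t_prop = 8·0.00531915 + 3·1.87166 = 5.66 ms.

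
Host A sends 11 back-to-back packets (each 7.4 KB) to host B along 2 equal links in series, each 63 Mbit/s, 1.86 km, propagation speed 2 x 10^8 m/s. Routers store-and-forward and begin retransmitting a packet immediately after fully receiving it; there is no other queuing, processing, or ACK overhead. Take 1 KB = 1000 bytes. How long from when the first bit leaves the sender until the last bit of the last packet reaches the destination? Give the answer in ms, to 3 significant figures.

Per-hop transmission t_tx = L/R = 59200/63000000 = 0.939683 ms.
Per-hop propagation t_prop = 1860/200000000 = 0.0093 ms.
Pipeline fill: first packet needs 2·t_tx to clear all hops; remaining 10 packets each add one t_tx.
Total = (2+11-1)·t_tx + 2·t_prop = 12·0.939683 + 2·0.0093 = 11.3 ms.

11.3 ms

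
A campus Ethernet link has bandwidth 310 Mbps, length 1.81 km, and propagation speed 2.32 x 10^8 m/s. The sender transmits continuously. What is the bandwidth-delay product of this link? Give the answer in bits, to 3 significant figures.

2420 bits

Propagation delay = 1810 / 2.32e+08 = 7.80172e-06 s.
BDP = R × t_prop = 310000000 × 7.80172e-06 = 2418.53 bits.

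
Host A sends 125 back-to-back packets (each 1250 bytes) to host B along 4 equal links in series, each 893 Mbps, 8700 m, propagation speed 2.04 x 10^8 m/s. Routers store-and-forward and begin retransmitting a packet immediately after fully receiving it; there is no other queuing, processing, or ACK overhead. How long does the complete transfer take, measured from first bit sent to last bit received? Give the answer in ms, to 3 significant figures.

Per-hop transmission t_tx = L/R = 10000/893000000 = 0.0111982 ms.
Per-hop propagation t_prop = 8700/204000000 = 0.0426471 ms.
Pipeline fill: first packet needs 4·t_tx to clear all hops; remaining 124 packets each add one t_tx.
Total = (4+125-1)·t_tx + 4·t_prop = 128·0.0111982 + 4·0.0426471 = 1.60 ms.

1.60 ms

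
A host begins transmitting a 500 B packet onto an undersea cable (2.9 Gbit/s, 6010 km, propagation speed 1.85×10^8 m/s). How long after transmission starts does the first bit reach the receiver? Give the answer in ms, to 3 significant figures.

First bit experiences only propagation delay: d/s = 6010000/185000000 = 32.5 ms.

32.5 ms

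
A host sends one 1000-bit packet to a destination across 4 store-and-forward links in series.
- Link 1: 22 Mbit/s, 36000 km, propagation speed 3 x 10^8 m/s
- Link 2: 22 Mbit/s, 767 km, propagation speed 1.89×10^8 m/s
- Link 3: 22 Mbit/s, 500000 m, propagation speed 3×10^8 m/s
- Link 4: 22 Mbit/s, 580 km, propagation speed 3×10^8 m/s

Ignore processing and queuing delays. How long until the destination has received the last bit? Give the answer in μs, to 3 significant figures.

128000 μs

Transmission delay per hop = L/R = 1000/22000000 = 45.4545 μs; 4 hops → 181.818 μs.
Propagation delays (d/s per hop): 120000, 4058.2, 1666.67, 1933.33 μs; sum = 127658 μs.
End-to-end = 128000 μs.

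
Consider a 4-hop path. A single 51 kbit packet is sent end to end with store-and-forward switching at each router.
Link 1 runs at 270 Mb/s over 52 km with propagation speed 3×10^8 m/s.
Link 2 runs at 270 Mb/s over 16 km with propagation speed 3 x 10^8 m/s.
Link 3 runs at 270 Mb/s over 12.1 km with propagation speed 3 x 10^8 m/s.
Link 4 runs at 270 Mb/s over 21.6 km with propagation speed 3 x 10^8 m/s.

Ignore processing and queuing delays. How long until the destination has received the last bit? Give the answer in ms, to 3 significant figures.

L = 51000 bits.
Transmission delay per hop = L/R = 51000/270000000 = 0.188889 ms; 4 hops → 0.755556 ms.
Propagation delays (d/s per hop): 0.173333, 0.0533333, 0.0403333, 0.072 ms; sum = 0.339 ms.
End-to-end = 1.09 ms.

1.09 ms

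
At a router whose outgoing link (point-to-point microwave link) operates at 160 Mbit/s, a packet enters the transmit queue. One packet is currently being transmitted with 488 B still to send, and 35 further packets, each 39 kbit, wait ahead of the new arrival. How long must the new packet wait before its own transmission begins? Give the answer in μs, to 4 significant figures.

8556 μs

Each queued packet: L/R = 39000/160000000 = 243.75 μs.
35 queued → 8531.25 μs.
Plus remaining 3904 bits of current packet: 24.4 μs.
Queuing delay = 8556 μs.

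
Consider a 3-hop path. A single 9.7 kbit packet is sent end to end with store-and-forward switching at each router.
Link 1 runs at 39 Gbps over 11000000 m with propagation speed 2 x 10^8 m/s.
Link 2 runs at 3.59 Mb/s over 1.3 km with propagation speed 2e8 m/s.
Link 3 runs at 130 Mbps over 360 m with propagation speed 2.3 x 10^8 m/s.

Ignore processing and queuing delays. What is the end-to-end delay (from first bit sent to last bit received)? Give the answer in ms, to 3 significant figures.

L = 9700 bits.
Transmission delays (L/R per hop): 0.000248718, 2.70195, 0.0746154 ms; sum = 2.77681 ms.
Propagation delays (d/s per hop): 55, 0.0065, 0.00156522 ms; sum = 55.0081 ms.
End-to-end = 57.8 ms.

57.8 ms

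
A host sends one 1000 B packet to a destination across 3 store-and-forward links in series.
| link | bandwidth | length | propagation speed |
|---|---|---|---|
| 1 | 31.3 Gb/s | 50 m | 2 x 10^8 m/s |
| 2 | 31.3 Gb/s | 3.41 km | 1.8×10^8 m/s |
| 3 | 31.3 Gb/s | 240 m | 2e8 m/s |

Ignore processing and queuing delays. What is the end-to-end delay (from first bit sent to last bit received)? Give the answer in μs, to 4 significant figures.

21.16 μs

L = 1000 × 8 = 8000 bits.
Transmission delay per hop = L/R = 8000/31300000000 = 0.255591 μs; 3 hops → 0.766773 μs.
Propagation delays (d/s per hop): 0.25, 18.9444, 1.2 μs; sum = 20.3944 μs.
End-to-end = 21.16 μs.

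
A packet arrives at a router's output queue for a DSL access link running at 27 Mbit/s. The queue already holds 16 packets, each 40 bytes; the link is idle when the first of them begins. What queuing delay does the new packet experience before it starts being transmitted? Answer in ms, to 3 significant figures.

Each queued packet: L/R = 320/27000000 = 0.0118519 ms.
16 queued → 0.18963 ms.
Queuing delay = 0.190 ms.

0.190 ms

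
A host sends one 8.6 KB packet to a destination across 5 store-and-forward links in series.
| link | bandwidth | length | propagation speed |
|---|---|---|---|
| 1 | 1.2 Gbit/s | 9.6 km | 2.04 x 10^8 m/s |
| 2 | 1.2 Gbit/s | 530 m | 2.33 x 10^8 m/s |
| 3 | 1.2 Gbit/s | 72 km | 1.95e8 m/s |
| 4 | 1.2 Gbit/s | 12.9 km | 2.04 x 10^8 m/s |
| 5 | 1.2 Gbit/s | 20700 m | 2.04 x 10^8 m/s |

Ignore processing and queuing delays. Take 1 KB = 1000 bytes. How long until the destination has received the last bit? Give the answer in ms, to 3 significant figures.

0.870 ms

L = 68800 bits.
Transmission delay per hop = L/R = 68800/1200000000 = 0.0573333 ms; 5 hops → 0.286667 ms.
Propagation delays (d/s per hop): 0.0470588, 0.00227468, 0.369231, 0.0632353, 0.101471 ms; sum = 0.58327 ms.
End-to-end = 0.870 ms.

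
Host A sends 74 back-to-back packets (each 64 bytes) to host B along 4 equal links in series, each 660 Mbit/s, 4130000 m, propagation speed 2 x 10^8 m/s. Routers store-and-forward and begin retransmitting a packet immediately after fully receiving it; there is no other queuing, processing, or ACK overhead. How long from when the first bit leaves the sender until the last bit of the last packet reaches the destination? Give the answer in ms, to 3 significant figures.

Per-hop transmission t_tx = L/R = 512/660000000 = 0.000775758 ms.
Per-hop propagation t_prop = 4130000/200000000 = 20.65 ms.
Pipeline fill: first packet needs 4·t_tx to clear all hops; remaining 73 packets each add one t_tx.
Total = (4+74-1)·t_tx + 4·t_prop = 77·0.000775758 + 4·20.65 = 82.7 ms.

82.7 ms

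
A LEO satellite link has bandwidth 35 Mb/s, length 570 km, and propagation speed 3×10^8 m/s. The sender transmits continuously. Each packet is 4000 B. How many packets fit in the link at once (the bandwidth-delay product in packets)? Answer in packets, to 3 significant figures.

2.08 packets

Propagation delay = 570000 / 300000000 = 0.0019 s.
BDP = R × t_prop = 35000000 × 0.0019 = 66500 bits.
In packets of 32000 bits: 2.08 packets.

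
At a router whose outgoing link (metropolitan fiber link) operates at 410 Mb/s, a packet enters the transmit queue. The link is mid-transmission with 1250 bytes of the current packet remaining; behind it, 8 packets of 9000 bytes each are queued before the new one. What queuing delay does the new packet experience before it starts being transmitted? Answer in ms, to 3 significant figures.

Each queued packet: L/R = 72000/410000000 = 0.17561 ms.
8 queued → 1.40488 ms.
Plus remaining 10000 bits of current packet: 0.0243902 ms.
Queuing delay = 1.43 ms.

1.43 ms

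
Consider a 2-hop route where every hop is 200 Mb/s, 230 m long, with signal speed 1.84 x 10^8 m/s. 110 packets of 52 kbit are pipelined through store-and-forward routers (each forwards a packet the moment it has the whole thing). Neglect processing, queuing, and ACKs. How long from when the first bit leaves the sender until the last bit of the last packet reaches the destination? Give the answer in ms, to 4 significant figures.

Per-hop transmission t_tx = L/R = 52000/200000000 = 0.26 ms.
Per-hop propagation t_prop = 230/184000000 = 0.00125 ms.
Pipeline fill: first packet needs 2·t_tx to clear all hops; remaining 109 packets each add one t_tx.
Total = (2+110-1)·t_tx + 2·t_prop = 111·0.26 + 2·0.00125 = 28.86 ms.

28.86 ms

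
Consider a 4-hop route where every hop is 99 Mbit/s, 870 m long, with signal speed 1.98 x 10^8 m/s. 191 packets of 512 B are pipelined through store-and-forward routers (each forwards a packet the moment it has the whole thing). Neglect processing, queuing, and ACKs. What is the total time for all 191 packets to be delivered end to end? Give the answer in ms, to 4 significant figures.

Per-hop transmission t_tx = L/R = 4096/99000000 = 0.0413737 ms.
Per-hop propagation t_prop = 870/198000000 = 0.00439394 ms.
Pipeline fill: first packet needs 4·t_tx to clear all hops; remaining 190 packets each add one t_tx.
Total = (4+191-1)·t_tx + 4·t_prop = 194·0.0413737 + 4·0.00439394 = 8.044 ms.

8.044 ms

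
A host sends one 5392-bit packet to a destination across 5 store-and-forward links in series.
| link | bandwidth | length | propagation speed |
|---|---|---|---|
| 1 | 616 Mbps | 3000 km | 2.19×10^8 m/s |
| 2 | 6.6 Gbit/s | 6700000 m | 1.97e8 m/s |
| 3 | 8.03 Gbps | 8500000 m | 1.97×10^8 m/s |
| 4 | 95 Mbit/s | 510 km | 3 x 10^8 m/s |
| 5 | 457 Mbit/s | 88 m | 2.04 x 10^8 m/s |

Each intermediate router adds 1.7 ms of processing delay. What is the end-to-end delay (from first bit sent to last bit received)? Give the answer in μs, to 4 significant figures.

99440 μs

Transmission delays (L/R per hop): 8.75325, 0.81697, 0.671482, 56.7579, 11.7987 μs; sum = 78.7983 μs.
Propagation delays (d/s per hop): 13698.6, 34010.2, 43147.2, 1700, 0.431373 μs; sum = 92556.4 μs.
Processing at 4 router(s): 4 × 1.7 ms = 6800 μs.
End-to-end = 99440 μs.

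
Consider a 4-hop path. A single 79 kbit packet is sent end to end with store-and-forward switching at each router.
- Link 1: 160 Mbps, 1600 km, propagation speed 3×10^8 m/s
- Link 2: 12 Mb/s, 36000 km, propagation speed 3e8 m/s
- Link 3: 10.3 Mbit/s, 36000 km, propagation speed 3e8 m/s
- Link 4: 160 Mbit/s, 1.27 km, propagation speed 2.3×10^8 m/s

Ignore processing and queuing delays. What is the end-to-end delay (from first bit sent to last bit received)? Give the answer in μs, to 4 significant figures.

L = 79000 bits.
Transmission delays (L/R per hop): 493.75, 6583.33, 7669.9, 493.75 μs; sum = 15240.7 μs.
Propagation delays (d/s per hop): 5333.33, 120000, 120000, 5.52174 μs; sum = 245339 μs.
End-to-end = 260600 μs.

260600 μs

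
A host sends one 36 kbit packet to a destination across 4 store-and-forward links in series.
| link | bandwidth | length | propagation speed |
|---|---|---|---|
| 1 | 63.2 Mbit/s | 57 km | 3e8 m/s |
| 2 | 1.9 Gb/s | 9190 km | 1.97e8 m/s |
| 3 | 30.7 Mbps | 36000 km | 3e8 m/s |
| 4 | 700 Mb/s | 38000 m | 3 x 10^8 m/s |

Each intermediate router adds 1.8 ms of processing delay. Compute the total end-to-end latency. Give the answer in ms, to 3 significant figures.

L = 36000 bits.
Transmission delays (L/R per hop): 0.56962, 0.0189474, 1.17264, 0.0514286 ms; sum = 1.81263 ms.
Propagation delays (d/s per hop): 0.19, 46.6497, 120, 0.126667 ms; sum = 166.966 ms.
Processing at 3 router(s): 3 × 1.8 ms = 5.4 ms.
End-to-end = 174 ms.

174 ms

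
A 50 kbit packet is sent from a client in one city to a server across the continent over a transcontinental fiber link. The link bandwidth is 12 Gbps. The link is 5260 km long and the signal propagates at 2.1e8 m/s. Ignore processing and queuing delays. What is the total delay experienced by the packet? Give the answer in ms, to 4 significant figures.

25.05 ms

L = 50000 bits.
Transmission delay = L/R = 50000 / 12000000000 = 0.00416667 ms.
Propagation delay = d/s = 5260000 m / 210000000 m/s = 25.0476 ms.
Total = 25.05 ms.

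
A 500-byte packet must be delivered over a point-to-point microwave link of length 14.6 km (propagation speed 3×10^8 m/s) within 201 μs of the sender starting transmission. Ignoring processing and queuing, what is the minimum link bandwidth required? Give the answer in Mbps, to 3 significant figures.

26.3 Mbps

L = 4000 bits.
Propagation delay = 14600 / 300000000 = 48.6667 μs.
Transmission budget = 201 − 48.6667 = 152.333 μs.
R ≥ L / t_tx = 4000 bits / 0.000152333 s = 26.3 Mbps.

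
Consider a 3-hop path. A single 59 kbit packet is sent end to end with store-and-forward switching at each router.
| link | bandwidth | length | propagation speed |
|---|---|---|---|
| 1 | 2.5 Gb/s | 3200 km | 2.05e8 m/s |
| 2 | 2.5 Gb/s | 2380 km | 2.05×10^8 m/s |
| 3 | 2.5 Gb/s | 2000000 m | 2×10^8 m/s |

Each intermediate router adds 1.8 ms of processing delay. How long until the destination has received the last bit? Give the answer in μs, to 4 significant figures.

L = 59000 bits.
Transmission delay per hop = L/R = 59000/2500000000 = 23.6 μs; 3 hops → 70.8 μs.
Propagation delays (d/s per hop): 15609.8, 11609.8, 10000 μs; sum = 37219.5 μs.
Processing at 2 router(s): 2 × 1.8 ms = 3600 μs.
End-to-end = 40890 μs.

40890 μs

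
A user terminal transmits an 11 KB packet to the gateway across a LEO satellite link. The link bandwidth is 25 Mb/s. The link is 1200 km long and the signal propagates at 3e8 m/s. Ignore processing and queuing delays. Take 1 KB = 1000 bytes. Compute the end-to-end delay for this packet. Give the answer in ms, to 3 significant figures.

L = 88000 bits.
Transmission delay = L/R = 88000 / 25000000 = 3.52 ms.
Propagation delay = d/s = 1200000 m / 300000000 m/s = 4 ms.
Total = 7.52 ms.

7.52 ms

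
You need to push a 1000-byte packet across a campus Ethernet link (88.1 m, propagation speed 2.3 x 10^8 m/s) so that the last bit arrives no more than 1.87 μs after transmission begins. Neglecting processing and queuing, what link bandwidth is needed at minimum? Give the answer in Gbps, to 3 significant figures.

5.38 Gbps

L = 8000 bits.
Propagation delay = 88.1 / 2.3e+08 = 0.383043 μs.
Transmission budget = 1.87 − 0.383043 = 1.48696 μs.
R ≥ L / t_tx = 8000 bits / 1.48696e-06 s = 5.38 Gbps.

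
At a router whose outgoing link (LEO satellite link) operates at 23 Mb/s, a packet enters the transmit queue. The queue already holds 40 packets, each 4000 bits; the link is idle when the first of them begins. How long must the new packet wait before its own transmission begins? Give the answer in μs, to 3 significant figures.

Each queued packet: L/R = 4000/23000000 = 173.913 μs.
40 queued → 6956.52 μs.
Queuing delay = 6960 μs.

6960 μs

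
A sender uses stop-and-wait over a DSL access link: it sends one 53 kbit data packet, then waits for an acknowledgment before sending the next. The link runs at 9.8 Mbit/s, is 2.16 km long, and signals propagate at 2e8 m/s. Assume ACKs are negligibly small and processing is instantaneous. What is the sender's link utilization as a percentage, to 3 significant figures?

99.6 %

t_tx = L/R = 53000/9800000 = 0.00540816 s.
t_prop = 2160/200000000 = 1.08e-05 s; RTT = 2.16e-05 s.
Cycle = t_tx + RTT = 0.00542976 s.
Utilization = t_tx / cycle = 0.00540816/0.00542976 = 99.6 %.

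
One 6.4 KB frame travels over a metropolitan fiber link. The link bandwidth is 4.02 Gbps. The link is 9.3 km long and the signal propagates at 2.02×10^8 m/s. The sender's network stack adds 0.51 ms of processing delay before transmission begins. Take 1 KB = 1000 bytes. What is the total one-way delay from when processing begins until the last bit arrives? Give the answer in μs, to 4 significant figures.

568.8 μs

L = 51200 bits.
Transmission delay = L/R = 51200 / 4.02e+09 = 12.7363 μs.
Propagation delay = d/s = 9300 m / 202000000 m/s = 46.0396 μs.
Plus processing delay 0.51 ms = 510 μs.
Total = 568.8 μs.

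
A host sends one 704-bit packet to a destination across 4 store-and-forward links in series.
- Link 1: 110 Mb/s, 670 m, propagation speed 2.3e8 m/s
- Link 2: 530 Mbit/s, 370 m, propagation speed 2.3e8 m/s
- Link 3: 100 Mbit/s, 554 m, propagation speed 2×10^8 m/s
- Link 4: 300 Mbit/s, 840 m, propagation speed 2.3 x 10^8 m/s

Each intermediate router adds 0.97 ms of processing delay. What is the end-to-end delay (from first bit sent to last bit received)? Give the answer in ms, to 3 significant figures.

2.94 ms

Transmission delays (L/R per hop): 0.0064, 0.0013283, 0.00704, 0.00234667 ms; sum = 0.017115 ms.
Propagation delays (d/s per hop): 0.00291304, 0.0016087, 0.00277, 0.00365217 ms; sum = 0.0109439 ms.
Processing at 3 router(s): 3 × 0.97 ms = 2.91 ms.
End-to-end = 2.94 ms.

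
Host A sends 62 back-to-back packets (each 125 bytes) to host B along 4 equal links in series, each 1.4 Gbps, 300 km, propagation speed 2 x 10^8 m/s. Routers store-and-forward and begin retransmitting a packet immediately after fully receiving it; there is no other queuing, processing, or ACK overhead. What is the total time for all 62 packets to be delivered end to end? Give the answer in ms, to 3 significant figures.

6.05 ms

Per-hop transmission t_tx = L/R = 1000/1400000000 = 0.000714286 ms.
Per-hop propagation t_prop = 300000/200000000 = 1.5 ms.
Pipeline fill: first packet needs 4·t_tx to clear all hops; remaining 61 packets each add one t_tx.
Total = (4+62-1)·t_tx + 4·t_prop = 65·0.000714286 + 4·1.5 = 6.05 ms.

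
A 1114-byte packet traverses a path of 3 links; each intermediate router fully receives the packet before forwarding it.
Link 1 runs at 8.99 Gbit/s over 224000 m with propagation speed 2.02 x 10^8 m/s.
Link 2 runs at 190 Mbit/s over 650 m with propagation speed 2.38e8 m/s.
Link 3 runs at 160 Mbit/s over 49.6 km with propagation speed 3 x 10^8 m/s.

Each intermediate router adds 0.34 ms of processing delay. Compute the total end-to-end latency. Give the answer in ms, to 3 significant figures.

2.06 ms

L = 1114 × 8 = 8912 bits.
Transmission delays (L/R per hop): 0.000991324, 0.0469053, 0.0557 ms; sum = 0.103597 ms.
Propagation delays (d/s per hop): 1.10891, 0.00273109, 0.165333 ms; sum = 1.27698 ms.
Processing at 2 router(s): 2 × 0.34 ms = 0.68 ms.
End-to-end = 2.06 ms.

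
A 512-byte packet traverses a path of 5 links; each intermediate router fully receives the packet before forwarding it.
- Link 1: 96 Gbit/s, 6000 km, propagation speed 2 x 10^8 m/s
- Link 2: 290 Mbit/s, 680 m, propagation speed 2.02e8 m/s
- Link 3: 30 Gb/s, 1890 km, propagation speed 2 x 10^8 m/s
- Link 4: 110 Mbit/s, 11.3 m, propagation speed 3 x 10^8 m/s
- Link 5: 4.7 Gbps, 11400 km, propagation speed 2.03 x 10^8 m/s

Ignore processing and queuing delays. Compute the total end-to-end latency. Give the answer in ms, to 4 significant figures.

L = 512 × 8 = 4096 bits.
Transmission delays (L/R per hop): 4.26667e-05, 0.0141241, 0.000136533, 0.0372364, 0.000871489 ms; sum = 0.0524112 ms.
Propagation delays (d/s per hop): 30, 0.00336634, 9.45, 3.76667e-05, 56.1576 ms; sum = 95.611 ms.
End-to-end = 95.66 ms.

95.66 ms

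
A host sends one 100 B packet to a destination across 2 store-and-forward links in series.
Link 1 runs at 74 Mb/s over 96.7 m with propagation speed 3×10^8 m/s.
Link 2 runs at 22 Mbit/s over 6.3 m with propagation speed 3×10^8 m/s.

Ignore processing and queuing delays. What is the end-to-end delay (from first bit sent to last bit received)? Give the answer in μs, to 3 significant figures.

L = 100 × 8 = 800 bits.
Transmission delays (L/R per hop): 10.8108, 36.3636 μs; sum = 47.1744 μs.
Propagation delays (d/s per hop): 0.322333, 0.021 μs; sum = 0.343333 μs.
End-to-end = 47.5 μs.

47.5 μs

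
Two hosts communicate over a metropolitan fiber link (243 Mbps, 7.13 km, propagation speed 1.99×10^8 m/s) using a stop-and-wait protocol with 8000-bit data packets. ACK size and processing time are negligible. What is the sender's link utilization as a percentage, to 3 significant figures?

31.5 %

t_tx = L/R = 8000/243000000 = 3.29218e-05 s.
t_prop = 7130/199000000 = 3.58291e-05 s; RTT = 7.16583e-05 s.
Cycle = t_tx + RTT = 0.00010458 s.
Utilization = t_tx / cycle = 3.29218e-05/0.00010458 = 31.5 %.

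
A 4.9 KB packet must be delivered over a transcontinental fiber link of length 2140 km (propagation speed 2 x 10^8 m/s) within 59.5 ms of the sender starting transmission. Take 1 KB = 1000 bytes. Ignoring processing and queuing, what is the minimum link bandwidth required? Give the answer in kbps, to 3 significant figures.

803 kbps

L = 39200 bits.
Propagation delay = 2140000 / 200000000 = 10.7 ms.
Transmission budget = 59.5 − 10.7 = 48.8 ms.
R ≥ L / t_tx = 39200 bits / 0.0488 s = 803 kbps.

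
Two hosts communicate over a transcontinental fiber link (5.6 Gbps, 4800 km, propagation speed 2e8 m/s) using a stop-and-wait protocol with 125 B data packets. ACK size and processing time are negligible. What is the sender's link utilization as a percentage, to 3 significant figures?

0.000372 %

t_tx = L/R = 1000/5600000000 = 1.78571e-07 s.
t_prop = 4800000/200000000 = 0.024 s; RTT = 0.048 s.
Cycle = t_tx + RTT = 0.0480002 s.
Utilization = t_tx / cycle = 1.78571e-07/0.0480002 = 0.000372 %.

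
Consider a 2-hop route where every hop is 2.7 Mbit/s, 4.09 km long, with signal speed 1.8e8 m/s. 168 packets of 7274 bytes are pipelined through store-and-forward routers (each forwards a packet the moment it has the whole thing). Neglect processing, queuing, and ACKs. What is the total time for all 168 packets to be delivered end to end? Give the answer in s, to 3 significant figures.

3.64 s

Per-hop transmission t_tx = L/R = 58192/2700000 = 0.0215526 s.
Per-hop propagation t_prop = 4090/180000000 = 2.27222e-05 s.
Pipeline fill: first packet needs 2·t_tx to clear all hops; remaining 167 packets each add one t_tx.
Total = (2+168-1)·t_tx + 2·t_prop = 169·0.0215526 + 2·2.27222e-05 = 3.64 s.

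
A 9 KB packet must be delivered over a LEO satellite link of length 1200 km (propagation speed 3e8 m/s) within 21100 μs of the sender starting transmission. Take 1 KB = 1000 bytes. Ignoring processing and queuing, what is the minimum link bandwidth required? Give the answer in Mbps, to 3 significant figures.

4.21 Mbps

L = 72000 bits.
Propagation delay = 1200000 / 300000000 = 4000 μs.
Transmission budget = 21100 − 4000 = 17100 μs.
R ≥ L / t_tx = 72000 bits / 0.0171 s = 4.21 Mbps.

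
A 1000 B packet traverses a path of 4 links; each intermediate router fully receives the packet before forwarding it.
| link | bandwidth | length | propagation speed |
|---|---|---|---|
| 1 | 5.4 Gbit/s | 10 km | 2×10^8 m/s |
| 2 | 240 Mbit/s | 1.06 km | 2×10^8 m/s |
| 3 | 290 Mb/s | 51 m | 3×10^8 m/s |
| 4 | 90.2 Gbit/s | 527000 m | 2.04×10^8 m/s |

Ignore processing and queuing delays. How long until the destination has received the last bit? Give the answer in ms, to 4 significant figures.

2.701 ms

L = 1000 × 8 = 8000 bits.
Transmission delays (L/R per hop): 0.00148148, 0.0333333, 0.0275862, 8.86918e-05 ms; sum = 0.0624897 ms.
Propagation delays (d/s per hop): 0.05, 0.0053, 0.00017, 2.58333 ms; sum = 2.6388 ms.
End-to-end = 2.701 ms.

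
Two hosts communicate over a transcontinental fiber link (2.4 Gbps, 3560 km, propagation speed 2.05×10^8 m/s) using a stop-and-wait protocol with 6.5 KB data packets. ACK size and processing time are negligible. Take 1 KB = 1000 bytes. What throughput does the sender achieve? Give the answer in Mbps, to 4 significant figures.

1.496 Mbps

t_tx = L/R = 52000/2400000000 = 2.16667e-05 s.
t_prop = 3560000/2.05e+08 = 0.0173659 s; RTT = 0.0347317 s.
Cycle = t_tx + RTT = 0.0347534 s.
Throughput = L / cycle = 52000 / 0.0347534 = 1.496 Mbps.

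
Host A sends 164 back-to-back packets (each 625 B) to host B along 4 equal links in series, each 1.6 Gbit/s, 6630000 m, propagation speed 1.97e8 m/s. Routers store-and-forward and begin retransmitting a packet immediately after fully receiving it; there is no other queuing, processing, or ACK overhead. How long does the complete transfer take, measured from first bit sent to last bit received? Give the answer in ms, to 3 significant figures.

135 ms

Per-hop transmission t_tx = L/R = 5000/1600000000 = 0.003125 ms.
Per-hop propagation t_prop = 6630000/197000000 = 33.6548 ms.
Pipeline fill: first packet needs 4·t_tx to clear all hops; remaining 163 packets each add one t_tx.
Total = (4+164-1)·t_tx + 4·t_prop = 167·0.003125 + 4·33.6548 = 135 ms.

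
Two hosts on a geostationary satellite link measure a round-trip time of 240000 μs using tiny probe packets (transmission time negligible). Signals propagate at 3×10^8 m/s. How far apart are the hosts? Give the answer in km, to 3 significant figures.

One-way propagation = RTT/2 = 120000 μs.
d = s × t = 300000000 × 0.12 = 36000 km.

36000 km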